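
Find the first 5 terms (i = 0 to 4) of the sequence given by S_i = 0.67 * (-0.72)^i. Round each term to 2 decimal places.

This is a geometric sequence.
i=0: S_0 = 0.67 * (-0.72)^0 = 0.67
i=1: S_1 = 0.67 * (-0.72)^1 ≈ -0.48
i=2: S_2 = 0.67 * (-0.72)^2 ≈ 0.35
i=3: S_3 = 0.67 * (-0.72)^3 ≈ -0.25
i=4: S_4 = 0.67 * (-0.72)^4 ≈ 0.18
The first 5 terms are: [0.67, -0.48, 0.35, -0.25, 0.18]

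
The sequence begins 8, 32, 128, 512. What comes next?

Ratios: 32 / 8 = 4.0
This is a geometric sequence with common ratio r = 4.
Next term = 512 * 4 = 2048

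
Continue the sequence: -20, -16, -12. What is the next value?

Differences: -16 - -20 = 4
This is an arithmetic sequence with common difference d = 4.
Next term = -12 + 4 = -8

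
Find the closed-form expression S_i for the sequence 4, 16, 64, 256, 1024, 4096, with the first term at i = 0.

Check ratios: 16 / 4 = 4.0
Common ratio r = 4.
First term a = 4.
Formula: S_i = 4 * 4^i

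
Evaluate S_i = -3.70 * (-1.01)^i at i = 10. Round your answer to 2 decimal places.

S_10 = -3.7 * (-1.01)^10 ≈ -3.7 * 1.1046 ≈ -4.09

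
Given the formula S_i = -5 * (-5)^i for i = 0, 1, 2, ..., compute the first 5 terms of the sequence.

This is a geometric sequence.
i=0: S_0 = -5 * (-5)^0 = -5
i=1: S_1 = -5 * (-5)^1 = 25
i=2: S_2 = -5 * (-5)^2 = -125
i=3: S_3 = -5 * (-5)^3 = 625
i=4: S_4 = -5 * (-5)^4 = -3125
The first 5 terms are: [-5, 25, -125, 625, -3125]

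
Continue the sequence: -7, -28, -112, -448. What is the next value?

Ratios: -28 / -7 = 4.0
This is a geometric sequence with common ratio r = 4.
Next term = -448 * 4 = -1792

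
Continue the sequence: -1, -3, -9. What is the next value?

Ratios: -3 / -1 = 3.0
This is a geometric sequence with common ratio r = 3.
Next term = -9 * 3 = -27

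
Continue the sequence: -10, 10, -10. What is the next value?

Ratios: 10 / -10 = -1.0
This is a geometric sequence with common ratio r = -1.
Next term = -10 * -1 = 10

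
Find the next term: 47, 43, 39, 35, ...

Differences: 43 - 47 = -4
This is an arithmetic sequence with common difference d = -4.
Next term = 35 + -4 = 31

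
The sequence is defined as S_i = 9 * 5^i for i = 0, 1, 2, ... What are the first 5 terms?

This is a geometric sequence.
i=0: S_0 = 9 * 5^0 = 9
i=1: S_1 = 9 * 5^1 = 45
i=2: S_2 = 9 * 5^2 = 225
i=3: S_3 = 9 * 5^3 = 1125
i=4: S_4 = 9 * 5^4 = 5625
The first 5 terms are: [9, 45, 225, 1125, 5625]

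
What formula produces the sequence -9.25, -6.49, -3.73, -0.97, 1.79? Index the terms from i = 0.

Check differences: -6.49 - -9.25 = 2.76
-3.73 - -6.49 = 2.76
Common difference d = 2.76.
First term a = -9.25.
Formula: S_i = -9.25 + 2.76*i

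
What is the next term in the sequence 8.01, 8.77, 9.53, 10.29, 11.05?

Differences: 8.77 - 8.01 = 0.76
This is an arithmetic sequence with common difference d = 0.76.
Next term = 11.05 + 0.76 = 11.81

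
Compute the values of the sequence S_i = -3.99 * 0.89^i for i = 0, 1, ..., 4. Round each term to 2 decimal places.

This is a geometric sequence.
i=0: S_0 = -3.99 * 0.89^0 = -3.99
i=1: S_1 = -3.99 * 0.89^1 ≈ -3.55
i=2: S_2 = -3.99 * 0.89^2 ≈ -3.16
i=3: S_3 = -3.99 * 0.89^3 ≈ -2.81
i=4: S_4 = -3.99 * 0.89^4 ≈ -2.5
The first 5 terms are: [-3.99, -3.55, -3.16, -2.81, -2.5]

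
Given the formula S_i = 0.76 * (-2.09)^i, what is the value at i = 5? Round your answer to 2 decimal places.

S_5 = 0.76 * (-2.09)^5 ≈ 0.76 * -39.8778 ≈ -30.31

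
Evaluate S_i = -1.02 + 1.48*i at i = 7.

S_7 = -1.02 + 1.48*7 = -1.02 + 10.36 = 9.34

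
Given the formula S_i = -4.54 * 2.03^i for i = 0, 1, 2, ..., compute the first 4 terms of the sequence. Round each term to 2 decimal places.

This is a geometric sequence.
i=0: S_0 = -4.54 * 2.03^0 = -4.54
i=1: S_1 = -4.54 * 2.03^1 ≈ -9.22
i=2: S_2 = -4.54 * 2.03^2 ≈ -18.71
i=3: S_3 = -4.54 * 2.03^3 ≈ -37.98
The first 4 terms are: [-4.54, -9.22, -18.71, -37.98]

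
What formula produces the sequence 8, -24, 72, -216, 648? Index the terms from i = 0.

Check ratios: -24 / 8 = -3.0
Common ratio r = -3.
First term a = 8.
Formula: S_i = 8 * (-3)^i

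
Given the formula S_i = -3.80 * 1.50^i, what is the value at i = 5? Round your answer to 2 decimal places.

S_5 = -3.8 * 1.5^5 ≈ -3.8 * 7.5938 ≈ -28.86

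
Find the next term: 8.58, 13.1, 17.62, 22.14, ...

Differences: 13.1 - 8.58 = 4.52
This is an arithmetic sequence with common difference d = 4.52.
Next term = 22.14 + 4.52 = 26.66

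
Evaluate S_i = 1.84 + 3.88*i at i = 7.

S_7 = 1.84 + 3.88*7 = 1.84 + 27.16 = 29.0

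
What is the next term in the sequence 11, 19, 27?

Differences: 19 - 11 = 8
This is an arithmetic sequence with common difference d = 8.
Next term = 27 + 8 = 35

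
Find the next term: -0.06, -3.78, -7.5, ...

Differences: -3.78 - -0.06 = -3.72
This is an arithmetic sequence with common difference d = -3.72.
Next term = -7.5 + -3.72 = -11.22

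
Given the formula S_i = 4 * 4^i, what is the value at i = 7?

S_7 = 4 * 4^7 = 4 * 16384 = 65536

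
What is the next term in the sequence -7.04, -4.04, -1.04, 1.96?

Differences: -4.04 - -7.04 = 3.0
This is an arithmetic sequence with common difference d = 3.0.
Next term = 1.96 + 3.0 = 4.96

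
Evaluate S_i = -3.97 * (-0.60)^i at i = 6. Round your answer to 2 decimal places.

S_6 = -3.97 * (-0.6)^6 ≈ -3.97 * 0.0467 ≈ -0.19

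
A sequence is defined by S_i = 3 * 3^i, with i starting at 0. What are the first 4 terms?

This is a geometric sequence.
i=0: S_0 = 3 * 3^0 = 3
i=1: S_1 = 3 * 3^1 = 9
i=2: S_2 = 3 * 3^2 = 27
i=3: S_3 = 3 * 3^3 = 81
The first 4 terms are: [3, 9, 27, 81]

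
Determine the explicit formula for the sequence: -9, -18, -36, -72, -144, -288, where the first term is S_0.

Check ratios: -18 / -9 = 2.0
Common ratio r = 2.
First term a = -9.
Formula: S_i = -9 * 2^i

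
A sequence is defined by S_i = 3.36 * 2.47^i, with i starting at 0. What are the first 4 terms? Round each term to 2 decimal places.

This is a geometric sequence.
i=0: S_0 = 3.36 * 2.47^0 = 3.36
i=1: S_1 = 3.36 * 2.47^1 ≈ 8.3
i=2: S_2 = 3.36 * 2.47^2 ≈ 20.5
i=3: S_3 = 3.36 * 2.47^3 ≈ 50.63
The first 4 terms are: [3.36, 8.3, 20.5, 50.63]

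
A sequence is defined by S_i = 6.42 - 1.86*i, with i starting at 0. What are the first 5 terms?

This is an arithmetic sequence.
i=0: S_0 = 6.42 + -1.86*0 = 6.42
i=1: S_1 = 6.42 + -1.86*1 = 4.56
i=2: S_2 = 6.42 + -1.86*2 = 2.7
i=3: S_3 = 6.42 + -1.86*3 = 0.84
i=4: S_4 = 6.42 + -1.86*4 = -1.02
The first 5 terms are: [6.42, 4.56, 2.7, 0.84, -1.02]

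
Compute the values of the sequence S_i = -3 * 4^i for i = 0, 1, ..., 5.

This is a geometric sequence.
i=0: S_0 = -3 * 4^0 = -3
i=1: S_1 = -3 * 4^1 = -12
i=2: S_2 = -3 * 4^2 = -48
i=3: S_3 = -3 * 4^3 = -192
i=4: S_4 = -3 * 4^4 = -768
i=5: S_5 = -3 * 4^5 = -3072
The first 6 terms are: [-3, -12, -48, -192, -768, -3072]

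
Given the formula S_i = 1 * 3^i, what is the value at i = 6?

S_6 = 1 * 3^6 = 1 * 729 = 729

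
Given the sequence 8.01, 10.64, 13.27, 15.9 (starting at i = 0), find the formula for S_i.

Check differences: 10.64 - 8.01 = 2.63
13.27 - 10.64 = 2.63
Common difference d = 2.63.
First term a = 8.01.
Formula: S_i = 8.01 + 2.63*i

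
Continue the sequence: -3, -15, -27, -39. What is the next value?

Differences: -15 - -3 = -12
This is an arithmetic sequence with common difference d = -12.
Next term = -39 + -12 = -51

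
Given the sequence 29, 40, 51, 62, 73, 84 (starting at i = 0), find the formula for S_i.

Check differences: 40 - 29 = 11
51 - 40 = 11
Common difference d = 11.
First term a = 29.
Formula: S_i = 29 + 11*i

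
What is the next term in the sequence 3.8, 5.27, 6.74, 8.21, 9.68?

Differences: 5.27 - 3.8 = 1.47
This is an arithmetic sequence with common difference d = 1.47.
Next term = 9.68 + 1.47 = 11.15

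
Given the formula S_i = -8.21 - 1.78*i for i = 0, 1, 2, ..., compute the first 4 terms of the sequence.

This is an arithmetic sequence.
i=0: S_0 = -8.21 + -1.78*0 = -8.21
i=1: S_1 = -8.21 + -1.78*1 = -9.99
i=2: S_2 = -8.21 + -1.78*2 = -11.77
i=3: S_3 = -8.21 + -1.78*3 = -13.55
The first 4 terms are: [-8.21, -9.99, -11.77, -13.55]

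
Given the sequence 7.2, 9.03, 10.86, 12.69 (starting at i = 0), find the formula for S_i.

Check differences: 9.03 - 7.2 = 1.83
10.86 - 9.03 = 1.83
Common difference d = 1.83.
First term a = 7.2.
Formula: S_i = 7.20 + 1.83*i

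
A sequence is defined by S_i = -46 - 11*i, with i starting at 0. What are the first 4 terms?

This is an arithmetic sequence.
i=0: S_0 = -46 + -11*0 = -46
i=1: S_1 = -46 + -11*1 = -57
i=2: S_2 = -46 + -11*2 = -68
i=3: S_3 = -46 + -11*3 = -79
The first 4 terms are: [-46, -57, -68, -79]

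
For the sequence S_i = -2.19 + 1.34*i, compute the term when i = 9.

S_9 = -2.19 + 1.34*9 = -2.19 + 12.06 = 9.87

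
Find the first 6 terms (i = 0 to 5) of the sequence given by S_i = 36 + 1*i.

This is an arithmetic sequence.
i=0: S_0 = 36 + 1*0 = 36
i=1: S_1 = 36 + 1*1 = 37
i=2: S_2 = 36 + 1*2 = 38
i=3: S_3 = 36 + 1*3 = 39
i=4: S_4 = 36 + 1*4 = 40
i=5: S_5 = 36 + 1*5 = 41
The first 6 terms are: [36, 37, 38, 39, 40, 41]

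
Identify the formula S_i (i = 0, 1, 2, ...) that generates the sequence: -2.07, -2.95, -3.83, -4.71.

Check differences: -2.95 - -2.07 = -0.88
-3.83 - -2.95 = -0.88
Common difference d = -0.88.
First term a = -2.07.
Formula: S_i = -2.07 - 0.88*i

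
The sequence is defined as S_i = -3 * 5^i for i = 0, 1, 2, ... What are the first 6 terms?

This is a geometric sequence.
i=0: S_0 = -3 * 5^0 = -3
i=1: S_1 = -3 * 5^1 = -15
i=2: S_2 = -3 * 5^2 = -75
i=3: S_3 = -3 * 5^3 = -375
i=4: S_4 = -3 * 5^4 = -1875
i=5: S_5 = -3 * 5^5 = -9375
The first 6 terms are: [-3, -15, -75, -375, -1875, -9375]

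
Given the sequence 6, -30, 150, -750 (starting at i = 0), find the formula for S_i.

Check ratios: -30 / 6 = -5.0
Common ratio r = -5.
First term a = 6.
Formula: S_i = 6 * (-5)^i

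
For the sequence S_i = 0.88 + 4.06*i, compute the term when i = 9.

S_9 = 0.88 + 4.06*9 = 0.88 + 36.54 = 37.42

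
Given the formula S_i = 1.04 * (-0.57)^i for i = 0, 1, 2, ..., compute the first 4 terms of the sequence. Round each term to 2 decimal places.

This is a geometric sequence.
i=0: S_0 = 1.04 * (-0.57)^0 = 1.04
i=1: S_1 = 1.04 * (-0.57)^1 ≈ -0.59
i=2: S_2 = 1.04 * (-0.57)^2 ≈ 0.34
i=3: S_3 = 1.04 * (-0.57)^3 ≈ -0.19
The first 4 terms are: [1.04, -0.59, 0.34, -0.19]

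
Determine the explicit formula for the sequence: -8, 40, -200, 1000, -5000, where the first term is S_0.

Check ratios: 40 / -8 = -5.0
Common ratio r = -5.
First term a = -8.
Formula: S_i = -8 * (-5)^i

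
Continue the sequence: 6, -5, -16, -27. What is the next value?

Differences: -5 - 6 = -11
This is an arithmetic sequence with common difference d = -11.
Next term = -27 + -11 = -38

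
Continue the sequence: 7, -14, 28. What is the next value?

Ratios: -14 / 7 = -2.0
This is a geometric sequence with common ratio r = -2.
Next term = 28 * -2 = -56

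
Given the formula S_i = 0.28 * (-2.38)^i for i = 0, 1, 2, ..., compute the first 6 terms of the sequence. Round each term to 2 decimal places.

This is a geometric sequence.
i=0: S_0 = 0.28 * (-2.38)^0 = 0.28
i=1: S_1 = 0.28 * (-2.38)^1 ≈ -0.67
i=2: S_2 = 0.28 * (-2.38)^2 ≈ 1.59
i=3: S_3 = 0.28 * (-2.38)^3 ≈ -3.77
i=4: S_4 = 0.28 * (-2.38)^4 ≈ 8.98
i=5: S_5 = 0.28 * (-2.38)^5 ≈ -21.38
The first 6 terms are: [0.28, -0.67, 1.59, -3.77, 8.98, -21.38]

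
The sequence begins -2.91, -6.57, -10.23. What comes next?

Differences: -6.57 - -2.91 = -3.66
This is an arithmetic sequence with common difference d = -3.66.
Next term = -10.23 + -3.66 = -13.89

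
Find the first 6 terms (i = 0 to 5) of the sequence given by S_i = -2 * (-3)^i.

This is a geometric sequence.
i=0: S_0 = -2 * (-3)^0 = -2
i=1: S_1 = -2 * (-3)^1 = 6
i=2: S_2 = -2 * (-3)^2 = -18
i=3: S_3 = -2 * (-3)^3 = 54
i=4: S_4 = -2 * (-3)^4 = -162
i=5: S_5 = -2 * (-3)^5 = 486
The first 6 terms are: [-2, 6, -18, 54, -162, 486]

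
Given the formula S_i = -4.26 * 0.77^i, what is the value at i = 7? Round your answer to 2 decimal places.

S_7 = -4.26 * 0.77^7 ≈ -4.26 * 0.1605 ≈ -0.68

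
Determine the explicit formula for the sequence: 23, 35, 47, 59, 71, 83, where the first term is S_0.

Check differences: 35 - 23 = 12
47 - 35 = 12
Common difference d = 12.
First term a = 23.
Formula: S_i = 23 + 12*i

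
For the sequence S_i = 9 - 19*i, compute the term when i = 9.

S_9 = 9 + -19*9 = 9 + -171 = -162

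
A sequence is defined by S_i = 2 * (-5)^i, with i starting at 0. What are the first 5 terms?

This is a geometric sequence.
i=0: S_0 = 2 * (-5)^0 = 2
i=1: S_1 = 2 * (-5)^1 = -10
i=2: S_2 = 2 * (-5)^2 = 50
i=3: S_3 = 2 * (-5)^3 = -250
i=4: S_4 = 2 * (-5)^4 = 1250
The first 5 terms are: [2, -10, 50, -250, 1250]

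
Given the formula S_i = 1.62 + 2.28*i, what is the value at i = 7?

S_7 = 1.62 + 2.28*7 = 1.62 + 15.96 = 17.58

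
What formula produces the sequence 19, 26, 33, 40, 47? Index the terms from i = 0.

Check differences: 26 - 19 = 7
33 - 26 = 7
Common difference d = 7.
First term a = 19.
Formula: S_i = 19 + 7*i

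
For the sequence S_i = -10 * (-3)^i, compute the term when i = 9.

S_9 = -10 * (-3)^9 = -10 * -19683 = 196830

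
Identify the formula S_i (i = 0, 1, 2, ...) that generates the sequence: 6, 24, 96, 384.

Check ratios: 24 / 6 = 4.0
Common ratio r = 4.
First term a = 6.
Formula: S_i = 6 * 4^i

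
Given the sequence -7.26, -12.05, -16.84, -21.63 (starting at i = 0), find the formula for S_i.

Check differences: -12.05 - -7.26 = -4.79
-16.84 - -12.05 = -4.79
Common difference d = -4.79.
First term a = -7.26.
Formula: S_i = -7.26 - 4.79*i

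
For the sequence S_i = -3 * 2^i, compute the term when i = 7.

S_7 = -3 * 2^7 = -3 * 128 = -384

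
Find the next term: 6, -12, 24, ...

Ratios: -12 / 6 = -2.0
This is a geometric sequence with common ratio r = -2.
Next term = 24 * -2 = -48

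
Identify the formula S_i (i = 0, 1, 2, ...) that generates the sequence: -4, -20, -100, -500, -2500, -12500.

Check ratios: -20 / -4 = 5.0
Common ratio r = 5.
First term a = -4.
Formula: S_i = -4 * 5^i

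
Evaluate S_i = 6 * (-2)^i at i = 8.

S_8 = 6 * (-2)^8 = 6 * 256 = 1536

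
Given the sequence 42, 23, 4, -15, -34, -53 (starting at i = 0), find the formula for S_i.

Check differences: 23 - 42 = -19
4 - 23 = -19
Common difference d = -19.
First term a = 42.
Formula: S_i = 42 - 19*i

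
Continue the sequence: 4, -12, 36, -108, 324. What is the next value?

Ratios: -12 / 4 = -3.0
This is a geometric sequence with common ratio r = -3.
Next term = 324 * -3 = -972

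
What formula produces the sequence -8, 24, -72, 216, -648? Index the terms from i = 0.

Check ratios: 24 / -8 = -3.0
Common ratio r = -3.
First term a = -8.
Formula: S_i = -8 * (-3)^i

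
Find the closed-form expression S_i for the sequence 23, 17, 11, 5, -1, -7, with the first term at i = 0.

Check differences: 17 - 23 = -6
11 - 17 = -6
Common difference d = -6.
First term a = 23.
Formula: S_i = 23 - 6*i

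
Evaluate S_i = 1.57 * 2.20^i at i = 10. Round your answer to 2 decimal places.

S_10 = 1.57 * 2.2^10 ≈ 1.57 * 2655.9923 ≈ 4169.91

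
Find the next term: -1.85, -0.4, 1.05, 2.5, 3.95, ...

Differences: -0.4 - -1.85 = 1.45
This is an arithmetic sequence with common difference d = 1.45.
Next term = 3.95 + 1.45 = 5.4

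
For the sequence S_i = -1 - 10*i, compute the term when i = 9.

S_9 = -1 + -10*9 = -1 + -90 = -91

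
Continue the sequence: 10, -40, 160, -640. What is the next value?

Ratios: -40 / 10 = -4.0
This is a geometric sequence with common ratio r = -4.
Next term = -640 * -4 = 2560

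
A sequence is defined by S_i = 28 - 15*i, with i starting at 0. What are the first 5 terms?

This is an arithmetic sequence.
i=0: S_0 = 28 + -15*0 = 28
i=1: S_1 = 28 + -15*1 = 13
i=2: S_2 = 28 + -15*2 = -2
i=3: S_3 = 28 + -15*3 = -17
i=4: S_4 = 28 + -15*4 = -32
The first 5 terms are: [28, 13, -2, -17, -32]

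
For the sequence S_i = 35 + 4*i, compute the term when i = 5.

S_5 = 35 + 4*5 = 35 + 20 = 55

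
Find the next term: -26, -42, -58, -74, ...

Differences: -42 - -26 = -16
This is an arithmetic sequence with common difference d = -16.
Next term = -74 + -16 = -90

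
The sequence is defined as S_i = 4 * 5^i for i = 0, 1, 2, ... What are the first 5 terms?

This is a geometric sequence.
i=0: S_0 = 4 * 5^0 = 4
i=1: S_1 = 4 * 5^1 = 20
i=2: S_2 = 4 * 5^2 = 100
i=3: S_3 = 4 * 5^3 = 500
i=4: S_4 = 4 * 5^4 = 2500
The first 5 terms are: [4, 20, 100, 500, 2500]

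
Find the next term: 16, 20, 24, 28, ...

Differences: 20 - 16 = 4
This is an arithmetic sequence with common difference d = 4.
Next term = 28 + 4 = 32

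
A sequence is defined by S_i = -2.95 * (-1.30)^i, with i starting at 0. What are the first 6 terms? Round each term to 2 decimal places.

This is a geometric sequence.
i=0: S_0 = -2.95 * (-1.3)^0 = -2.95
i=1: S_1 = -2.95 * (-1.3)^1 ≈ 3.84
i=2: S_2 = -2.95 * (-1.3)^2 ≈ -4.99
i=3: S_3 = -2.95 * (-1.3)^3 ≈ 6.48
i=4: S_4 = -2.95 * (-1.3)^4 ≈ -8.43
i=5: S_5 = -2.95 * (-1.3)^5 ≈ 10.95
The first 6 terms are: [-2.95, 3.84, -4.99, 6.48, -8.43, 10.95]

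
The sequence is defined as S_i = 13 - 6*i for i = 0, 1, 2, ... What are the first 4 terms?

This is an arithmetic sequence.
i=0: S_0 = 13 + -6*0 = 13
i=1: S_1 = 13 + -6*1 = 7
i=2: S_2 = 13 + -6*2 = 1
i=3: S_3 = 13 + -6*3 = -5
The first 4 terms are: [13, 7, 1, -5]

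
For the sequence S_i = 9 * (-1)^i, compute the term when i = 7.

S_7 = 9 * (-1)^7 = 9 * -1 = -9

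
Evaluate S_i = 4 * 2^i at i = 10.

S_10 = 4 * 2^10 = 4 * 1024 = 4096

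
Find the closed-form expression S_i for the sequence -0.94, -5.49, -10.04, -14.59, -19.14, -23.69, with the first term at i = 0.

Check differences: -5.49 - -0.94 = -4.55
-10.04 - -5.49 = -4.55
Common difference d = -4.55.
First term a = -0.94.
Formula: S_i = -0.94 - 4.55*i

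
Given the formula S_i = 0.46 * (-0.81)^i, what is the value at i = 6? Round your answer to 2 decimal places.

S_6 = 0.46 * (-0.81)^6 ≈ 0.46 * 0.2824 ≈ 0.13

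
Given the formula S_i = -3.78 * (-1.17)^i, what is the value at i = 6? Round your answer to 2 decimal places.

S_6 = -3.78 * (-1.17)^6 ≈ -3.78 * 2.5652 ≈ -9.7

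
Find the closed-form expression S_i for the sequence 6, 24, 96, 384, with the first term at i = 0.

Check ratios: 24 / 6 = 4.0
Common ratio r = 4.
First term a = 6.
Formula: S_i = 6 * 4^i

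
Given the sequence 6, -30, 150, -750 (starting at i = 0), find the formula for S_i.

Check ratios: -30 / 6 = -5.0
Common ratio r = -5.
First term a = 6.
Formula: S_i = 6 * (-5)^i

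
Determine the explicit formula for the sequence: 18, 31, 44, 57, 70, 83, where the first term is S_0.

Check differences: 31 - 18 = 13
44 - 31 = 13
Common difference d = 13.
First term a = 18.
Formula: S_i = 18 + 13*i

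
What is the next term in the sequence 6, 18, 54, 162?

Ratios: 18 / 6 = 3.0
This is a geometric sequence with common ratio r = 3.
Next term = 162 * 3 = 486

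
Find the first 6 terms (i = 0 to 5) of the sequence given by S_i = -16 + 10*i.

This is an arithmetic sequence.
i=0: S_0 = -16 + 10*0 = -16
i=1: S_1 = -16 + 10*1 = -6
i=2: S_2 = -16 + 10*2 = 4
i=3: S_3 = -16 + 10*3 = 14
i=4: S_4 = -16 + 10*4 = 24
i=5: S_5 = -16 + 10*5 = 34
The first 6 terms are: [-16, -6, 4, 14, 24, 34]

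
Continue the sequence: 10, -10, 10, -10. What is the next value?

Ratios: -10 / 10 = -1.0
This is a geometric sequence with common ratio r = -1.
Next term = -10 * -1 = 10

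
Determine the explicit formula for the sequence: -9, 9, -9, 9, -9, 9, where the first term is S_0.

Check ratios: 9 / -9 = -1.0
Common ratio r = -1.
First term a = -9.
Formula: S_i = -9 * (-1)^i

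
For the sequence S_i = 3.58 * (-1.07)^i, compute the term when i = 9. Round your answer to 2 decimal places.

S_9 = 3.58 * (-1.07)^9 ≈ 3.58 * -1.8385 ≈ -6.58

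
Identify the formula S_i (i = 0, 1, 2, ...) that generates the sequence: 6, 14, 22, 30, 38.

Check differences: 14 - 6 = 8
22 - 14 = 8
Common difference d = 8.
First term a = 6.
Formula: S_i = 6 + 8*i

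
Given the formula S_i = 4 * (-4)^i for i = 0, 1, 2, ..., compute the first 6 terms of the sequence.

This is a geometric sequence.
i=0: S_0 = 4 * (-4)^0 = 4
i=1: S_1 = 4 * (-4)^1 = -16
i=2: S_2 = 4 * (-4)^2 = 64
i=3: S_3 = 4 * (-4)^3 = -256
i=4: S_4 = 4 * (-4)^4 = 1024
i=5: S_5 = 4 * (-4)^5 = -4096
The first 6 terms are: [4, -16, 64, -256, 1024, -4096]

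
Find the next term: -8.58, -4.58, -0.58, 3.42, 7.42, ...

Differences: -4.58 - -8.58 = 4.0
This is an arithmetic sequence with common difference d = 4.0.
Next term = 7.42 + 4.0 = 11.42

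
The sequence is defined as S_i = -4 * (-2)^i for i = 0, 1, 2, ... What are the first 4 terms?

This is a geometric sequence.
i=0: S_0 = -4 * (-2)^0 = -4
i=1: S_1 = -4 * (-2)^1 = 8
i=2: S_2 = -4 * (-2)^2 = -16
i=3: S_3 = -4 * (-2)^3 = 32
The first 4 terms are: [-4, 8, -16, 32]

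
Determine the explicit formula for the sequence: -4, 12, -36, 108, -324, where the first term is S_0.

Check ratios: 12 / -4 = -3.0
Common ratio r = -3.
First term a = -4.
Formula: S_i = -4 * (-3)^i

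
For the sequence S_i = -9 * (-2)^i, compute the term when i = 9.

S_9 = -9 * (-2)^9 = -9 * -512 = 4608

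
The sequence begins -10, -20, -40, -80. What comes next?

Ratios: -20 / -10 = 2.0
This is a geometric sequence with common ratio r = 2.
Next term = -80 * 2 = -160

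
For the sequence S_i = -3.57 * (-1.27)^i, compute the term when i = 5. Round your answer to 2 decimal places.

S_5 = -3.57 * (-1.27)^5 ≈ -3.57 * -3.3038 ≈ 11.79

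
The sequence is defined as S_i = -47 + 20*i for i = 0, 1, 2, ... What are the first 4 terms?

This is an arithmetic sequence.
i=0: S_0 = -47 + 20*0 = -47
i=1: S_1 = -47 + 20*1 = -27
i=2: S_2 = -47 + 20*2 = -7
i=3: S_3 = -47 + 20*3 = 13
The first 4 terms are: [-47, -27, -7, 13]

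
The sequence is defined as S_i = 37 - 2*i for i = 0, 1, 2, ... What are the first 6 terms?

This is an arithmetic sequence.
i=0: S_0 = 37 + -2*0 = 37
i=1: S_1 = 37 + -2*1 = 35
i=2: S_2 = 37 + -2*2 = 33
i=3: S_3 = 37 + -2*3 = 31
i=4: S_4 = 37 + -2*4 = 29
i=5: S_5 = 37 + -2*5 = 27
The first 6 terms are: [37, 35, 33, 31, 29, 27]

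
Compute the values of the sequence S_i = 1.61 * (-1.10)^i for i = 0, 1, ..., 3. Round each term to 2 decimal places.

This is a geometric sequence.
i=0: S_0 = 1.61 * (-1.1)^0 = 1.61
i=1: S_1 = 1.61 * (-1.1)^1 ≈ -1.77
i=2: S_2 = 1.61 * (-1.1)^2 ≈ 1.95
i=3: S_3 = 1.61 * (-1.1)^3 ≈ -2.14
The first 4 terms are: [1.61, -1.77, 1.95, -2.14]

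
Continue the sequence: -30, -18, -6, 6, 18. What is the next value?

Differences: -18 - -30 = 12
This is an arithmetic sequence with common difference d = 12.
Next term = 18 + 12 = 30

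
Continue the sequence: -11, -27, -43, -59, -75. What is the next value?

Differences: -27 - -11 = -16
This is an arithmetic sequence with common difference d = -16.
Next term = -75 + -16 = -91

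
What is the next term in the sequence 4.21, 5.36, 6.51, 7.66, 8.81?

Differences: 5.36 - 4.21 = 1.15
This is an arithmetic sequence with common difference d = 1.15.
Next term = 8.81 + 1.15 = 9.96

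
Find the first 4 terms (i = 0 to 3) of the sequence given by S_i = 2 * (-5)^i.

This is a geometric sequence.
i=0: S_0 = 2 * (-5)^0 = 2
i=1: S_1 = 2 * (-5)^1 = -10
i=2: S_2 = 2 * (-5)^2 = 50
i=3: S_3 = 2 * (-5)^3 = -250
The first 4 terms are: [2, -10, 50, -250]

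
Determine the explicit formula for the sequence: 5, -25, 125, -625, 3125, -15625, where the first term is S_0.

Check ratios: -25 / 5 = -5.0
Common ratio r = -5.
First term a = 5.
Formula: S_i = 5 * (-5)^i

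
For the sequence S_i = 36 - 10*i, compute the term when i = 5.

S_5 = 36 + -10*5 = 36 + -50 = -14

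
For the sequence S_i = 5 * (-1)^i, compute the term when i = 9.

S_9 = 5 * (-1)^9 = 5 * -1 = -5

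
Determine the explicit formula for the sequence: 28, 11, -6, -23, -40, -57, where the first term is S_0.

Check differences: 11 - 28 = -17
-6 - 11 = -17
Common difference d = -17.
First term a = 28.
Formula: S_i = 28 - 17*i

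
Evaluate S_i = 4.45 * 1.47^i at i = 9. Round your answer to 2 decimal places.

S_9 = 4.45 * 1.47^9 ≈ 4.45 * 32.0521 ≈ 142.63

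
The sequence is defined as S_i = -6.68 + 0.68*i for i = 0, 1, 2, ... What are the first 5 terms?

This is an arithmetic sequence.
i=0: S_0 = -6.68 + 0.68*0 = -6.68
i=1: S_1 = -6.68 + 0.68*1 = -6.0
i=2: S_2 = -6.68 + 0.68*2 = -5.32
i=3: S_3 = -6.68 + 0.68*3 = -4.64
i=4: S_4 = -6.68 + 0.68*4 = -3.96
The first 5 terms are: [-6.68, -6.0, -5.32, -4.64, -3.96]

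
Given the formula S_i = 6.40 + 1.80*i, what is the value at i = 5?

S_5 = 6.4 + 1.8*5 = 6.4 + 9.0 = 15.4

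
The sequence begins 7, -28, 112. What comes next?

Ratios: -28 / 7 = -4.0
This is a geometric sequence with common ratio r = -4.
Next term = 112 * -4 = -448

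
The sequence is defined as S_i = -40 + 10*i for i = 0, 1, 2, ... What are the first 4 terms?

This is an arithmetic sequence.
i=0: S_0 = -40 + 10*0 = -40
i=1: S_1 = -40 + 10*1 = -30
i=2: S_2 = -40 + 10*2 = -20
i=3: S_3 = -40 + 10*3 = -10
The first 4 terms are: [-40, -30, -20, -10]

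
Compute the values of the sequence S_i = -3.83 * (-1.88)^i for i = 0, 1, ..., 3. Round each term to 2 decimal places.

This is a geometric sequence.
i=0: S_0 = -3.83 * (-1.88)^0 = -3.83
i=1: S_1 = -3.83 * (-1.88)^1 ≈ 7.2
i=2: S_2 = -3.83 * (-1.88)^2 ≈ -13.54
i=3: S_3 = -3.83 * (-1.88)^3 ≈ 25.45
The first 4 terms are: [-3.83, 7.2, -13.54, 25.45]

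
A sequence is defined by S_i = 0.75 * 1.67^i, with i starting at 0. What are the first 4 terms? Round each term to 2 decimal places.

This is a geometric sequence.
i=0: S_0 = 0.75 * 1.67^0 = 0.75
i=1: S_1 = 0.75 * 1.67^1 ≈ 1.25
i=2: S_2 = 0.75 * 1.67^2 ≈ 2.09
i=3: S_3 = 0.75 * 1.67^3 ≈ 3.49
The first 4 terms are: [0.75, 1.25, 2.09, 3.49]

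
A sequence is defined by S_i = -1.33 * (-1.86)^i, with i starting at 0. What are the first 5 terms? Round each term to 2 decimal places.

This is a geometric sequence.
i=0: S_0 = -1.33 * (-1.86)^0 = -1.33
i=1: S_1 = -1.33 * (-1.86)^1 ≈ 2.47
i=2: S_2 = -1.33 * (-1.86)^2 ≈ -4.6
i=3: S_3 = -1.33 * (-1.86)^3 ≈ 8.56
i=4: S_4 = -1.33 * (-1.86)^4 ≈ -15.92
The first 5 terms are: [-1.33, 2.47, -4.6, 8.56, -15.92]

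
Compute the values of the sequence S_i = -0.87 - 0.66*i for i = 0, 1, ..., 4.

This is an arithmetic sequence.
i=0: S_0 = -0.87 + -0.66*0 = -0.87
i=1: S_1 = -0.87 + -0.66*1 = -1.53
i=2: S_2 = -0.87 + -0.66*2 = -2.19
i=3: S_3 = -0.87 + -0.66*3 = -2.85
i=4: S_4 = -0.87 + -0.66*4 = -3.51
The first 5 terms are: [-0.87, -1.53, -2.19, -2.85, -3.51]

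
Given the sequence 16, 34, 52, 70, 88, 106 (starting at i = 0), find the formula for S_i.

Check differences: 34 - 16 = 18
52 - 34 = 18
Common difference d = 18.
First term a = 16.
Formula: S_i = 16 + 18*i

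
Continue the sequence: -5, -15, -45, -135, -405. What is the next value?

Ratios: -15 / -5 = 3.0
This is a geometric sequence with common ratio r = 3.
Next term = -405 * 3 = -1215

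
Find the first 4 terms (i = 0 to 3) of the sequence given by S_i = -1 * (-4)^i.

This is a geometric sequence.
i=0: S_0 = -1 * (-4)^0 = -1
i=1: S_1 = -1 * (-4)^1 = 4
i=2: S_2 = -1 * (-4)^2 = -16
i=3: S_3 = -1 * (-4)^3 = 64
The first 4 terms are: [-1, 4, -16, 64]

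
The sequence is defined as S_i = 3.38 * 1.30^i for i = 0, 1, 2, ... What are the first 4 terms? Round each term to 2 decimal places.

This is a geometric sequence.
i=0: S_0 = 3.38 * 1.3^0 = 3.38
i=1: S_1 = 3.38 * 1.3^1 ≈ 4.39
i=2: S_2 = 3.38 * 1.3^2 ≈ 5.71
i=3: S_3 = 3.38 * 1.3^3 ≈ 7.43
The first 4 terms are: [3.38, 4.39, 5.71, 7.43]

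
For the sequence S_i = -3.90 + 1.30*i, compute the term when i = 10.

S_10 = -3.9 + 1.3*10 = -3.9 + 13.0 = 9.1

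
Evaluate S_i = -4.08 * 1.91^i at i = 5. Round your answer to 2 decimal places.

S_5 = -4.08 * 1.91^5 ≈ -4.08 * 25.4195 ≈ -103.71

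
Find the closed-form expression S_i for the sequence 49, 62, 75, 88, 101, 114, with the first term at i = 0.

Check differences: 62 - 49 = 13
75 - 62 = 13
Common difference d = 13.
First term a = 49.
Formula: S_i = 49 + 13*i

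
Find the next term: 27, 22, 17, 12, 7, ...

Differences: 22 - 27 = -5
This is an arithmetic sequence with common difference d = -5.
Next term = 7 + -5 = 2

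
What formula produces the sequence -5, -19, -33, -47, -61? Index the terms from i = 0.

Check differences: -19 - -5 = -14
-33 - -19 = -14
Common difference d = -14.
First term a = -5.
Formula: S_i = -5 - 14*i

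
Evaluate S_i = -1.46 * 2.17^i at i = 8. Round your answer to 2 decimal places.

S_8 = -1.46 * 2.17^8 ≈ -1.46 * 491.6747 ≈ -717.85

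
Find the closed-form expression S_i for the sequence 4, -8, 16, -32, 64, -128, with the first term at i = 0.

Check ratios: -8 / 4 = -2.0
Common ratio r = -2.
First term a = 4.
Formula: S_i = 4 * (-2)^i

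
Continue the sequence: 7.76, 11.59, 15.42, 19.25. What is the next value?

Differences: 11.59 - 7.76 = 3.83
This is an arithmetic sequence with common difference d = 3.83.
Next term = 19.25 + 3.83 = 23.08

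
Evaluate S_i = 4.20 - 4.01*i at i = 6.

S_6 = 4.2 + -4.01*6 = 4.2 + -24.06 = -19.86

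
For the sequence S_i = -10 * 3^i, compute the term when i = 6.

S_6 = -10 * 3^6 = -10 * 729 = -7290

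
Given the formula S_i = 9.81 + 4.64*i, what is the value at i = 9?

S_9 = 9.81 + 4.64*9 = 9.81 + 41.76 = 51.57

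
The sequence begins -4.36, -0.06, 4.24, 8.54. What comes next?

Differences: -0.06 - -4.36 = 4.3
This is an arithmetic sequence with common difference d = 4.3.
Next term = 8.54 + 4.3 = 12.84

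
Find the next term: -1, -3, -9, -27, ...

Ratios: -3 / -1 = 3.0
This is a geometric sequence with common ratio r = 3.
Next term = -27 * 3 = -81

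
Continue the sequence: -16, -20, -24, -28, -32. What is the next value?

Differences: -20 - -16 = -4
This is an arithmetic sequence with common difference d = -4.
Next term = -32 + -4 = -36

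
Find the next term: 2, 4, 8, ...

Ratios: 4 / 2 = 2.0
This is a geometric sequence with common ratio r = 2.
Next term = 8 * 2 = 16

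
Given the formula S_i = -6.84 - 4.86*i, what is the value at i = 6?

S_6 = -6.84 + -4.86*6 = -6.84 + -29.16 = -36.0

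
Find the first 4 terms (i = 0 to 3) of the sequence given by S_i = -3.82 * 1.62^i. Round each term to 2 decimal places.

This is a geometric sequence.
i=0: S_0 = -3.82 * 1.62^0 = -3.82
i=1: S_1 = -3.82 * 1.62^1 ≈ -6.19
i=2: S_2 = -3.82 * 1.62^2 ≈ -10.03
i=3: S_3 = -3.82 * 1.62^3 ≈ -16.24
The first 4 terms are: [-3.82, -6.19, -10.03, -16.24]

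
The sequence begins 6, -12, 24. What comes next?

Ratios: -12 / 6 = -2.0
This is a geometric sequence with common ratio r = -2.
Next term = 24 * -2 = -48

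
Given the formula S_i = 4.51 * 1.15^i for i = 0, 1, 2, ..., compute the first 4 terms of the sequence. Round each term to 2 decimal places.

This is a geometric sequence.
i=0: S_0 = 4.51 * 1.15^0 = 4.51
i=1: S_1 = 4.51 * 1.15^1 ≈ 5.19
i=2: S_2 = 4.51 * 1.15^2 ≈ 5.96
i=3: S_3 = 4.51 * 1.15^3 ≈ 6.86
The first 4 terms are: [4.51, 5.19, 5.96, 6.86]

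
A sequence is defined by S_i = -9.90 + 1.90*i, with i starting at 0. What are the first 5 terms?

This is an arithmetic sequence.
i=0: S_0 = -9.9 + 1.9*0 = -9.9
i=1: S_1 = -9.9 + 1.9*1 = -8.0
i=2: S_2 = -9.9 + 1.9*2 = -6.1
i=3: S_3 = -9.9 + 1.9*3 = -4.2
i=4: S_4 = -9.9 + 1.9*4 = -2.3
The first 5 terms are: [-9.9, -8.0, -6.1, -4.2, -2.3]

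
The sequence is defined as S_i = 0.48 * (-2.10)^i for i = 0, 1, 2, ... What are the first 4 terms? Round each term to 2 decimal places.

This is a geometric sequence.
i=0: S_0 = 0.48 * (-2.1)^0 = 0.48
i=1: S_1 = 0.48 * (-2.1)^1 ≈ -1.01
i=2: S_2 = 0.48 * (-2.1)^2 ≈ 2.12
i=3: S_3 = 0.48 * (-2.1)^3 ≈ -4.45
The first 4 terms are: [0.48, -1.01, 2.12, -4.45]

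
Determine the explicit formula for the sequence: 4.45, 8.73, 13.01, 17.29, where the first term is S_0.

Check differences: 8.73 - 4.45 = 4.28
13.01 - 8.73 = 4.28
Common difference d = 4.28.
First term a = 4.45.
Formula: S_i = 4.45 + 4.28*i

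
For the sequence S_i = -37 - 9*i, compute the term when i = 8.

S_8 = -37 + -9*8 = -37 + -72 = -109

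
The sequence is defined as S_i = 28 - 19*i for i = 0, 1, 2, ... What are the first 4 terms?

This is an arithmetic sequence.
i=0: S_0 = 28 + -19*0 = 28
i=1: S_1 = 28 + -19*1 = 9
i=2: S_2 = 28 + -19*2 = -10
i=3: S_3 = 28 + -19*3 = -29
The first 4 terms are: [28, 9, -10, -29]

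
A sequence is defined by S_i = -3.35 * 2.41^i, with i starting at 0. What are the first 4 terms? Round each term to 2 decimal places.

This is a geometric sequence.
i=0: S_0 = -3.35 * 2.41^0 = -3.35
i=1: S_1 = -3.35 * 2.41^1 ≈ -8.07
i=2: S_2 = -3.35 * 2.41^2 ≈ -19.46
i=3: S_3 = -3.35 * 2.41^3 ≈ -46.89
The first 4 terms are: [-3.35, -8.07, -19.46, -46.89]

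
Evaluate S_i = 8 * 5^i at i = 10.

S_10 = 8 * 5^10 = 8 * 9765625 = 78125000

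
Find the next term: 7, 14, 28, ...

Ratios: 14 / 7 = 2.0
This is a geometric sequence with common ratio r = 2.
Next term = 28 * 2 = 56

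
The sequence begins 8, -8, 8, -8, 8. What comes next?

Ratios: -8 / 8 = -1.0
This is a geometric sequence with common ratio r = -1.
Next term = 8 * -1 = -8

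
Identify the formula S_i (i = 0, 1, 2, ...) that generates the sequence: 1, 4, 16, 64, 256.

Check ratios: 4 / 1 = 4.0
Common ratio r = 4.
First term a = 1.
Formula: S_i = 1 * 4^i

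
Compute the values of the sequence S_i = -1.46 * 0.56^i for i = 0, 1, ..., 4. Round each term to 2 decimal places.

This is a geometric sequence.
i=0: S_0 = -1.46 * 0.56^0 = -1.46
i=1: S_1 = -1.46 * 0.56^1 ≈ -0.82
i=2: S_2 = -1.46 * 0.56^2 ≈ -0.46
i=3: S_3 = -1.46 * 0.56^3 ≈ -0.26
i=4: S_4 = -1.46 * 0.56^4 ≈ -0.14
The first 5 terms are: [-1.46, -0.82, -0.46, -0.26, -0.14]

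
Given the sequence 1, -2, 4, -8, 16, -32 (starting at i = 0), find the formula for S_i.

Check ratios: -2 / 1 = -2.0
Common ratio r = -2.
First term a = 1.
Formula: S_i = 1 * (-2)^i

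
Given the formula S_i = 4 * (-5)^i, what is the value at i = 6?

S_6 = 4 * (-5)^6 = 4 * 15625 = 62500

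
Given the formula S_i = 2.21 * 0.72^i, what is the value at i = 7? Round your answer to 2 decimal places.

S_7 = 2.21 * 0.72^7 ≈ 2.21 * 0.1003 ≈ 0.22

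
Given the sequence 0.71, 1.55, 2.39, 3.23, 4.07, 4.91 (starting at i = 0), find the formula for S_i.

Check differences: 1.55 - 0.71 = 0.84
2.39 - 1.55 = 0.84
Common difference d = 0.84.
First term a = 0.71.
Formula: S_i = 0.71 + 0.84*i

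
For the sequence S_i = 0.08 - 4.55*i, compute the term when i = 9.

S_9 = 0.08 + -4.55*9 = 0.08 + -40.95 = -40.87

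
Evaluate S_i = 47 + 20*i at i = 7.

S_7 = 47 + 20*7 = 47 + 140 = 187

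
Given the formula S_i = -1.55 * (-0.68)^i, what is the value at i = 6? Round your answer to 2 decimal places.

S_6 = -1.55 * (-0.68)^6 ≈ -1.55 * 0.0989 ≈ -0.15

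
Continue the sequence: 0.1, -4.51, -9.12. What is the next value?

Differences: -4.51 - 0.1 = -4.61
This is an arithmetic sequence with common difference d = -4.61.
Next term = -9.12 + -4.61 = -13.73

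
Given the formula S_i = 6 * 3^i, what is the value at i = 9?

S_9 = 6 * 3^9 = 6 * 19683 = 118098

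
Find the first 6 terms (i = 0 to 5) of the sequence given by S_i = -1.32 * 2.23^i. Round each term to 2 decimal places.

This is a geometric sequence.
i=0: S_0 = -1.32 * 2.23^0 = -1.32
i=1: S_1 = -1.32 * 2.23^1 ≈ -2.94
i=2: S_2 = -1.32 * 2.23^2 ≈ -6.56
i=3: S_3 = -1.32 * 2.23^3 ≈ -14.64
i=4: S_4 = -1.32 * 2.23^4 ≈ -32.64
i=5: S_5 = -1.32 * 2.23^5 ≈ -72.79
The first 6 terms are: [-1.32, -2.94, -6.56, -14.64, -32.64, -72.79]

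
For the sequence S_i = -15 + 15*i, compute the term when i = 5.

S_5 = -15 + 15*5 = -15 + 75 = 60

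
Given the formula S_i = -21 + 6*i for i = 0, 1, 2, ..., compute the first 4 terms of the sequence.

This is an arithmetic sequence.
i=0: S_0 = -21 + 6*0 = -21
i=1: S_1 = -21 + 6*1 = -15
i=2: S_2 = -21 + 6*2 = -9
i=3: S_3 = -21 + 6*3 = -3
The first 4 terms are: [-21, -15, -9, -3]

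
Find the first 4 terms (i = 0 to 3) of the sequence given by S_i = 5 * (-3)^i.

This is a geometric sequence.
i=0: S_0 = 5 * (-3)^0 = 5
i=1: S_1 = 5 * (-3)^1 = -15
i=2: S_2 = 5 * (-3)^2 = 45
i=3: S_3 = 5 * (-3)^3 = -135
The first 4 terms are: [5, -15, 45, -135]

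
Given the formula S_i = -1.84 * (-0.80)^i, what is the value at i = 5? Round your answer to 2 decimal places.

S_5 = -1.84 * (-0.8)^5 ≈ -1.84 * -0.3277 ≈ 0.6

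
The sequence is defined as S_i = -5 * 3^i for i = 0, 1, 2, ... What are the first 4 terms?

This is a geometric sequence.
i=0: S_0 = -5 * 3^0 = -5
i=1: S_1 = -5 * 3^1 = -15
i=2: S_2 = -5 * 3^2 = -45
i=3: S_3 = -5 * 3^3 = -135
The first 4 terms are: [-5, -15, -45, -135]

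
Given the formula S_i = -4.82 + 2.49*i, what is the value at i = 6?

S_6 = -4.82 + 2.49*6 = -4.82 + 14.94 = 10.12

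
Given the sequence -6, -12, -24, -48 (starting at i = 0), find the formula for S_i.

Check ratios: -12 / -6 = 2.0
Common ratio r = 2.
First term a = -6.
Formula: S_i = -6 * 2^i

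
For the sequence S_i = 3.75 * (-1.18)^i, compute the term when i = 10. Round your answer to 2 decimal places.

S_10 = 3.75 * (-1.18)^10 ≈ 3.75 * 5.2338 ≈ 19.63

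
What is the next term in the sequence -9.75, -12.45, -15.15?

Differences: -12.45 - -9.75 = -2.7
This is an arithmetic sequence with common difference d = -2.7.
Next term = -15.15 + -2.7 = -17.85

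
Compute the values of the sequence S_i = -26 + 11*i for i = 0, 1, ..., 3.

This is an arithmetic sequence.
i=0: S_0 = -26 + 11*0 = -26
i=1: S_1 = -26 + 11*1 = -15
i=2: S_2 = -26 + 11*2 = -4
i=3: S_3 = -26 + 11*3 = 7
The first 4 terms are: [-26, -15, -4, 7]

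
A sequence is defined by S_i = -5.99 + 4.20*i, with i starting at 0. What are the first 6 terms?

This is an arithmetic sequence.
i=0: S_0 = -5.99 + 4.2*0 = -5.99
i=1: S_1 = -5.99 + 4.2*1 = -1.79
i=2: S_2 = -5.99 + 4.2*2 = 2.41
i=3: S_3 = -5.99 + 4.2*3 = 6.61
i=4: S_4 = -5.99 + 4.2*4 = 10.81
i=5: S_5 = -5.99 + 4.2*5 = 15.01
The first 6 terms are: [-5.99, -1.79, 2.41, 6.61, 10.81, 15.01]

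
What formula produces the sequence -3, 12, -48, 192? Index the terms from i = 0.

Check ratios: 12 / -3 = -4.0
Common ratio r = -4.
First term a = -3.
Formula: S_i = -3 * (-4)^i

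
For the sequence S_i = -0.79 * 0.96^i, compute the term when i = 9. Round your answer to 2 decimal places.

S_9 = -0.79 * 0.96^9 ≈ -0.79 * 0.6925 ≈ -0.55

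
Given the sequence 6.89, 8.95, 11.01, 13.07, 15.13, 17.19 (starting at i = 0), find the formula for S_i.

Check differences: 8.95 - 6.89 = 2.06
11.01 - 8.95 = 2.06
Common difference d = 2.06.
First term a = 6.89.
Formula: S_i = 6.89 + 2.06*i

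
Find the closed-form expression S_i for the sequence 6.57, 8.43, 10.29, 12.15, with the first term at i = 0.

Check differences: 8.43 - 6.57 = 1.86
10.29 - 8.43 = 1.86
Common difference d = 1.86.
First term a = 6.57.
Formula: S_i = 6.57 + 1.86*i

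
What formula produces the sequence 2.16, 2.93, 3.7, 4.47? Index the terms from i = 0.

Check differences: 2.93 - 2.16 = 0.77
3.7 - 2.93 = 0.77
Common difference d = 0.77.
First term a = 2.16.
Formula: S_i = 2.16 + 0.77*i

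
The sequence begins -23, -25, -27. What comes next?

Differences: -25 - -23 = -2
This is an arithmetic sequence with common difference d = -2.
Next term = -27 + -2 = -29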